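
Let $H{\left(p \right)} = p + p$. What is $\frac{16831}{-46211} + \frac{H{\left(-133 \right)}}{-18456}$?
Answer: $- \frac{149170405}{426435108} \approx -0.34981$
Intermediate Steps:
$H{\left(p \right)} = 2 p$
$\frac{16831}{-46211} + \frac{H{\left(-133 \right)}}{-18456} = \frac{16831}{-46211} + \frac{2 \left(-133\right)}{-18456} = 16831 \left(- \frac{1}{46211}\right) - - \frac{133}{9228} = - \frac{16831}{46211} + \frac{133}{9228} = - \frac{149170405}{426435108}$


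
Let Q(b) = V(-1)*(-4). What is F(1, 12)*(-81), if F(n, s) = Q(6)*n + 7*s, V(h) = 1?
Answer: -6480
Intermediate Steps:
Q(b) = -4 (Q(b) = 1*(-4) = -4)
F(n, s) = -4*n + 7*s
F(1, 12)*(-81) = (-4*1 + 7*12)*(-81) = (-4 + 84)*(-81) = 80*(-81) = -6480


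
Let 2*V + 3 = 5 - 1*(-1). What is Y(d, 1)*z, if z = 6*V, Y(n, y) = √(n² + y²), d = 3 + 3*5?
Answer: 45*√13 ≈ 162.25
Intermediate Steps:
V = 3/2 (V = -3/2 + (5 - 1*(-1))/2 = -3/2 + (5 + 1)/2 = -3/2 + (½)*6 = -3/2 + 3 = 3/2 ≈ 1.5000)
d = 18 (d = 3 + 15 = 18)
z = 9 (z = 6*(3/2) = 9)
Y(d, 1)*z = √(18² + 1²)*9 = √(324 + 1)*9 = √325*9 = (5*√13)*9 = 45*√13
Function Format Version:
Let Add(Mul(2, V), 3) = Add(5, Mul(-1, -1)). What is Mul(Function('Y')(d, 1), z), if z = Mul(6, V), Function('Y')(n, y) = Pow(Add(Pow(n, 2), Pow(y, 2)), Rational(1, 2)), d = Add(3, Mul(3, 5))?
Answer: Mul(45, Pow(13, Rational(1, 2))) ≈ 162.25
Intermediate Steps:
V = Rational(3, 2) (V = Add(Rational(-3, 2), Mul(Rational(1, 2), Add(5, Mul(-1, -1)))) = Add(Rational(-3, 2), Mul(Rational(1, 2), Add(5, 1))) = Add(Rational(-3, 2), Mul(Rational(1, 2), 6)) = Add(Rational(-3, 2), 3) = Rational(3, 2) ≈ 1.5000)
d = 18 (d = Add(3, 15) = 18)
z = 9 (z = Mul(6, Rational(3, 2)) = 9)
Mul(Function('Y')(d, 1), z) = Mul(Pow(Add(Pow(18, 2), Pow(1, 2)), Rational(1, 2)), 9) = Mul(Pow(Add(324, 1), Rational(1, 2)), 9) = Mul(Pow(325, Rational(1, 2)), 9) = Mul(Mul(5, Pow(13, Rational(1, 2))), 9) = Mul(45, Pow(13, Rational(1, 2)))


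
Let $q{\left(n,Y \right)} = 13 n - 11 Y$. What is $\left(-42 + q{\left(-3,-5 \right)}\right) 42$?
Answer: $-1092$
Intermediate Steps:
$q{\left(n,Y \right)} = - 11 Y + 13 n$
$\left(-42 + q{\left(-3,-5 \right)}\right) 42 = \left(-42 + \left(\left(-11\right) \left(-5\right) + 13 \left(-3\right)\right)\right) 42 = \left(-42 + \left(55 - 39\right)\right) 42 = \left(-42 + 16\right) 42 = \left(-26\right) 42 = -1092$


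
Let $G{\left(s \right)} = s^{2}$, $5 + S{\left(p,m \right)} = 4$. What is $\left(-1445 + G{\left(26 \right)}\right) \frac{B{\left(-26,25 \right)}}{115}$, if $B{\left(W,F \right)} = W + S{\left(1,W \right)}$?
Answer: $\frac{20763}{115} \approx 180.55$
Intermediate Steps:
$S{\left(p,m \right)} = -1$ ($S{\left(p,m \right)} = -5 + 4 = -1$)
$B{\left(W,F \right)} = -1 + W$ ($B{\left(W,F \right)} = W - 1 = -1 + W$)
$\left(-1445 + G{\left(26 \right)}\right) \frac{B{\left(-26,25 \right)}}{115} = \left(-1445 + 26^{2}\right) \frac{-1 - 26}{115} = \left(-1445 + 676\right) \left(\left(-27\right) \frac{1}{115}\right) = \left(-769\right) \left(- \frac{27}{115}\right) = \frac{20763}{115}$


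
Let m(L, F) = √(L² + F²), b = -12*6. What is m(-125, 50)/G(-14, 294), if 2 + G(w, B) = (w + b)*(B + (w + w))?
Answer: -25*√29/22878 ≈ -0.0058847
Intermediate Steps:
b = -72
m(L, F) = √(F² + L²)
G(w, B) = -2 + (-72 + w)*(B + 2*w) (G(w, B) = -2 + (w - 72)*(B + (w + w)) = -2 + (-72 + w)*(B + 2*w))
m(-125, 50)/G(-14, 294) = √(50² + (-125)²)/(-2 - 144*(-14) - 72*294 + 2*(-14)² + 294*(-14)) = √(2500 + 15625)/(-2 + 2016 - 21168 + 2*196 - 4116) = √18125/(-2 + 2016 - 21168 + 392 - 4116) = (25*√29)/(-22878) = (25*√29)*(-1/22878) = -25*√29/22878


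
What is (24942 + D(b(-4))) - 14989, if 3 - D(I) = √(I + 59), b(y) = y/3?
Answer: 9956 - √519/3 ≈ 9948.4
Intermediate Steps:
b(y) = y/3 (b(y) = y*(⅓) = y/3)
D(I) = 3 - √(59 + I) (D(I) = 3 - √(I + 59) = 3 - √(59 + I))
(24942 + D(b(-4))) - 14989 = (24942 + (3 - √(59 + (⅓)*(-4)))) - 14989 = (24942 + (3 - √(59 - 4/3))) - 14989 = (24942 + (3 - √(173/3))) - 14989 = (24942 + (3 - √519/3)) - 14989 = (24945 - √519/3) - 14989 = 9956 - √519/3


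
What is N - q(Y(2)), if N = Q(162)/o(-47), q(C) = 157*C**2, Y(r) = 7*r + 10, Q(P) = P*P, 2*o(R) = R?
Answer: -4302792/47 ≈ -91549.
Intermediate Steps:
o(R) = R/2
Q(P) = P**2
Y(r) = 10 + 7*r
N = -52488/47 (N = 162**2/(((1/2)*(-47))) = 26244/(-47/2) = 26244*(-2/47) = -52488/47 ≈ -1116.8)
N - q(Y(2)) = -52488/47 - 157*(10 + 7*2)**2 = -52488/47 - 157*(10 + 14)**2 = -52488/47 - 157*24**2 = -52488/47 - 157*576 = -52488/47 - 1*90432 = -52488/47 - 90432 = -4302792/47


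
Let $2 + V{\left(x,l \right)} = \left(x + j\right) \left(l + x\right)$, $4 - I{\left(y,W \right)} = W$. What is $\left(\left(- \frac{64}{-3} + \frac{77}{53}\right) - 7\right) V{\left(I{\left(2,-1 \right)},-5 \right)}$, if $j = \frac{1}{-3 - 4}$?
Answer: $- \frac{5020}{159} \approx -31.572$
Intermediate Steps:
$j = - \frac{1}{7}$ ($j = \frac{1}{-7} = - \frac{1}{7} \approx -0.14286$)
$I{\left(y,W \right)} = 4 - W$
$V{\left(x,l \right)} = -2 + \left(- \frac{1}{7} + x\right) \left(l + x\right)$ ($V{\left(x,l \right)} = -2 + \left(x - \frac{1}{7}\right) \left(l + x\right) = -2 + \left(- \frac{1}{7} + x\right) \left(l + x\right)$)
$\left(\left(- \frac{64}{-3} + \frac{77}{53}\right) - 7\right) V{\left(I{\left(2,-1 \right)},-5 \right)} = \left(\left(- \frac{64}{-3} + \frac{77}{53}\right) - 7\right) \left(-2 + \left(4 - -1\right)^{2} - - \frac{5}{7} - \frac{4 - -1}{7} - 5 \left(4 - -1\right)\right) = \left(\left(\left(-64\right) \left(- \frac{1}{3}\right) + 77 \cdot \frac{1}{53}\right) - 7\right) \left(-2 + \left(4 + 1\right)^{2} + \frac{5}{7} - \frac{4 + 1}{7} - 5 \left(4 + 1\right)\right) = \left(\left(\frac{64}{3} + \frac{77}{53}\right) - 7\right) \left(-2 + 5^{2} + \frac{5}{7} - \frac{5}{7} - 25\right) = \left(\frac{3623}{159} - 7\right) \left(-2 + 25 + \frac{5}{7} - \frac{5}{7} - 25\right) = \frac{2510}{159} \left(-2\right) = - \frac{5020}{159}$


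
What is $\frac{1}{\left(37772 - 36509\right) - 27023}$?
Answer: $- \frac{1}{25760} \approx -3.882 \cdot 10^{-5}$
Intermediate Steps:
$\frac{1}{\left(37772 - 36509\right) - 27023} = \frac{1}{1263 - 27023} = \frac{1}{-25760} = - \frac{1}{25760}$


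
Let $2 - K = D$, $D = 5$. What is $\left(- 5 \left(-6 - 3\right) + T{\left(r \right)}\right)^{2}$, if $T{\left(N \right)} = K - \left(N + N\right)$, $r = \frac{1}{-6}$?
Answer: $\frac{16129}{9} \approx 1792.1$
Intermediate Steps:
$K = -3$ ($K = 2 - 5 = -3$)
$r = - \frac{1}{6} \approx -0.16667$
$T{\left(N \right)} = -3 - 2 N$ ($T{\left(N \right)} = -3 - \left(N + N\right) = -3 - 2 N$)
$\left(- 5 \left(-6 - 3\right) + T{\left(r \right)}\right)^{2} = \left(- 5 \left(-6 - 3\right) - \frac{8}{3}\right)^{2} = \left(\left(-5\right) \left(-9\right) + \left(-3 + \frac{1}{3}\right)\right)^{2} = \left(45 - \frac{8}{3}\right)^{2} = \left(\frac{127}{3}\right)^{2} = \frac{16129}{9}$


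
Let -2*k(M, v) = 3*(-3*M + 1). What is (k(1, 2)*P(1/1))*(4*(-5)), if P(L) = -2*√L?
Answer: 120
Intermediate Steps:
k(M, v) = -3/2 + 9*M/2 (k(M, v) = -3*(-3*M + 1)/2 = -3*(1 - 3*M)/2 = -(3 - 9*M)/2 = -3/2 + 9*M/2)
(k(1, 2)*P(1/1))*(4*(-5)) = ((-3/2 + (9/2)*1)*(-2*√(1/1)))*(4*(-5)) = ((-3/2 + 9/2)*(-2*√1))*(-20) = (3*(-2*1))*(-20) = (3*(-2))*(-20) = -6*(-20) = 120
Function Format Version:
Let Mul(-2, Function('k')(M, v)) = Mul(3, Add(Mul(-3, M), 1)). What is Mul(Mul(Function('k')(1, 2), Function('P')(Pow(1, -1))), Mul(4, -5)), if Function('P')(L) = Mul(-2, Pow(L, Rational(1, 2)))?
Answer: 120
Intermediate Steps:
Function('k')(M, v) = Add(Rational(-3, 2), Mul(Rational(9, 2), M)) (Function('k')(M, v) = Mul(Rational(-1, 2), Mul(3, Add(Mul(-3, M), 1))) = Mul(Rational(-1, 2), Mul(3, Add(1, Mul(-3, M)))) = Mul(Rational(-1, 2), Add(3, Mul(-9, M))) = Add(Rational(-3, 2), Mul(Rational(9, 2), M)))
Mul(Mul(Function('k')(1, 2), Function('P')(Pow(1, -1))), Mul(4, -5)) = Mul(Mul(Add(Rational(-3, 2), Mul(Rational(9, 2), 1)), Mul(-2, Pow(Pow(1, -1), Rational(1, 2)))), Mul(4, -5)) = Mul(Mul(Add(Rational(-3, 2), Rational(9, 2)), Mul(-2, Pow(1, Rational(1, 2)))), -20) = Mul(Mul(3, Mul(-2, 1)), -20) = Mul(Mul(3, -2), -20) = Mul(-6, -20) = 120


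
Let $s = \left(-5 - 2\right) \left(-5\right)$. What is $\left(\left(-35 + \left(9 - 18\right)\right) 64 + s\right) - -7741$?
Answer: $4960$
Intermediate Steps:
$s = 35$ ($s = \left(-7\right) \left(-5\right) = 35$)
$\left(\left(-35 + \left(9 - 18\right)\right) 64 + s\right) - -7741 = \left(\left(-35 + \left(9 - 18\right)\right) 64 + 35\right) - -7741 = \left(\left(-35 + \left(9 - 18\right)\right) 64 + 35\right) + 7741 = \left(\left(-35 - 9\right) 64 + 35\right) + 7741 = \left(\left(-44\right) 64 + 35\right) + 7741 = \left(-2816 + 35\right) + 7741 = -2781 + 7741 = 4960$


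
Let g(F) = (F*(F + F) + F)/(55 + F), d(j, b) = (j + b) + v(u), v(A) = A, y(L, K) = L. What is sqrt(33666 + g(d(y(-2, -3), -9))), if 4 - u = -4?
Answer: sqrt(22758411)/26 ≈ 183.48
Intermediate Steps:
u = 8 (u = 4 - 1*(-4) = 4 + 4 = 8)
d(j, b) = 8 + b + j (d(j, b) = (j + b) + 8 = (b + j) + 8 = 8 + b + j)
g(F) = (F + 2*F**2)/(55 + F) (g(F) = (F*(2*F) + F)/(55 + F) = (2*F**2 + F)/(55 + F) = (F + 2*F**2)/(55 + F))
sqrt(33666 + g(d(y(-2, -3), -9))) = sqrt(33666 + (8 - 9 - 2)*(1 + 2*(8 - 9 - 2))/(55 + (8 - 9 - 2))) = sqrt(33666 - 3*(1 + 2*(-3))/(55 - 3)) = sqrt(33666 - 3*(1 - 6)/52) = sqrt(33666 - 3*1/52*(-5)) = sqrt(33666 + 15/52) = sqrt(1750647/52) = sqrt(22758411)/26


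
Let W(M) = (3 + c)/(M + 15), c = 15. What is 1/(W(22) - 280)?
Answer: -37/10342 ≈ -0.0035776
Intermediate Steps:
W(M) = 18/(15 + M) (W(M) = (3 + 15)/(M + 15) = 18/(15 + M))
1/(W(22) - 280) = 1/(18/(15 + 22) - 280) = 1/(18/37 - 280) = 1/(-10342/37) = -37/10342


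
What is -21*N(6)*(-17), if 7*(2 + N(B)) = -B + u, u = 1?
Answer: -969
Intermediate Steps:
N(B) = -13/7 - B/7 (N(B) = -2 + (-B + 1)/7 = -2 + (1 - B)/7 = -2 + (⅐ - B/7) = -13/7 - B/7)
-21*N(6)*(-17) = -21*(-13/7 - ⅐*6)*(-17) = -21*(-13/7 - 6/7)*(-17) = -21*(-19/7)*(-17) = 57*(-17) = -969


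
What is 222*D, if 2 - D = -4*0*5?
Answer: 444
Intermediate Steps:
D = 2 (D = 2 - (-4*0)*5 = 2 - 0*5 = 2 - 1*0 = 2 + 0 = 2)
222*D = 222*2 = 444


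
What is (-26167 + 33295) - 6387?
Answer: 741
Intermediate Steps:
(-26167 + 33295) - 6387 = 7128 - 6387 = 741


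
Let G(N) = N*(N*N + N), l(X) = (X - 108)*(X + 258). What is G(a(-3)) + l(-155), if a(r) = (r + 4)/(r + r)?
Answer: -5851219/216 ≈ -27089.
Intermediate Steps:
a(r) = (4 + r)/(2*r) (a(r) = (4 + r)/((2*r)) = (4 + r)*(1/(2*r)) = (4 + r)/(2*r))
l(X) = (-108 + X)*(258 + X)
G(N) = N*(N + N**2) (G(N) = N*(N**2 + N) = N*(N + N**2))
G(a(-3)) + l(-155) = ((1/2)*(4 - 3)/(-3))**2*(1 + (1/2)*(4 - 3)/(-3)) + (-27864 + (-155)**2 + 150*(-155)) = ((1/2)*(-1/3)*1)**2*(1 + (1/2)*(-1/3)*1) + (-27864 + 24025 - 23250) = (-1/6)**2*(1 - 1/6) - 27089 = (1/36)*(5/6) - 27089 = 5/216 - 27089 = -5851219/216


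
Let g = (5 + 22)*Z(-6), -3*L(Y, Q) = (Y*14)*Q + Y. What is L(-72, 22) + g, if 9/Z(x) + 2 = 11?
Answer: 7443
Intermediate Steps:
Z(x) = 1 (Z(x) = 9/(-2 + 11) = 9/9 = 9*(⅑) = 1)
L(Y, Q) = -Y/3 - 14*Q*Y/3 (L(Y, Q) = -((Y*14)*Q + Y)/3 = -((14*Y)*Q + Y)/3 = -(14*Q*Y + Y)/3 = -(Y + 14*Q*Y)/3 = -Y/3 - 14*Q*Y/3)
g = 27 (g = (5 + 22)*1 = 27*1 = 27)
L(-72, 22) + g = -⅓*(-72)*(1 + 14*22) + 27 = -⅓*(-72)*(1 + 308) + 27 = -⅓*(-72)*309 + 27 = 7416 + 27 = 7443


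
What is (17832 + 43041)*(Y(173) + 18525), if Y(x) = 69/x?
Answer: 195091512462/173 ≈ 1.1277e+9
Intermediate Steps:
(17832 + 43041)*(Y(173) + 18525) = (17832 + 43041)*(69/173 + 18525) = 60873*(69*(1/173) + 18525) = 60873*(69/173 + 18525) = 60873*(3204894/173) = 195091512462/173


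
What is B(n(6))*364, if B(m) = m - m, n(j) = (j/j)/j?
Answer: 0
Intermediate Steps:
n(j) = 1/j
B(m) = 0
B(n(6))*364 = 0*364 = 0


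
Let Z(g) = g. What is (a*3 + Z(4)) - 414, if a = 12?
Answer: -374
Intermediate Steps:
(a*3 + Z(4)) - 414 = (12*3 + 4) - 414 = (36 + 4) - 414 = 40 - 414 = -374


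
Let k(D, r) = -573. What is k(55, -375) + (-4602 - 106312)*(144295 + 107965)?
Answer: -27979166213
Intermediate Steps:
k(55, -375) + (-4602 - 106312)*(144295 + 107965) = -573 + (-4602 - 106312)*(144295 + 107965) = -573 - 110914*252260 = -573 - 27979165640 = -27979166213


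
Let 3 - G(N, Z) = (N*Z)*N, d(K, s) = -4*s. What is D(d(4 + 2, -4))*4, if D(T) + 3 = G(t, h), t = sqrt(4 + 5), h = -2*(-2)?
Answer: -144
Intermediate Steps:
h = 4
t = 3 (t = sqrt(9) = 3)
G(N, Z) = 3 - Z*N**2 (G(N, Z) = 3 - N*Z*N = 3 - Z*N**2)
D(T) = -36 (D(T) = -3 + (3 - 1*4*3**2) = -3 + (3 - 1*4*9) = -3 + (3 - 36) = -3 - 33 = -36)
D(d(4 + 2, -4))*4 = -36*4 = -144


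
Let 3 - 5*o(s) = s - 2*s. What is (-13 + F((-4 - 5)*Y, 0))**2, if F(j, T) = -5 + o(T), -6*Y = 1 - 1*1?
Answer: 7569/25 ≈ 302.76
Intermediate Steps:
Y = 0 (Y = -(1 - 1*1)/6 = -(1 - 1)/6 = -1/6*0 = 0)
o(s) = 3/5 + s/5 (o(s) = 3/5 - (s - 2*s)/5 = 3/5 - (-1)*s/5 = 3/5 + s/5)
F(j, T) = -22/5 + T/5 (F(j, T) = -5 + (3/5 + T/5) = -22/5 + T/5)
(-13 + F((-4 - 5)*Y, 0))**2 = (-13 + (-22/5 + (1/5)*0))**2 = (-13 + (-22/5 + 0))**2 = (-13 - 22/5)**2 = (-87/5)**2 = 7569/25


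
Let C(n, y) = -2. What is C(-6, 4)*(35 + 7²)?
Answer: -168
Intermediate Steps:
C(-6, 4)*(35 + 7²) = -2*(35 + 7²) = -2*(35 + 49) = -2*84 = -168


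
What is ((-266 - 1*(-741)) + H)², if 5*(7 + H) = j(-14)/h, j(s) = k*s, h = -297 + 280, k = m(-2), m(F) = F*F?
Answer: 1586906896/7225 ≈ 2.1964e+5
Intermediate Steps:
m(F) = F²
k = 4 (k = (-2)² = 4)
h = -17
j(s) = 4*s
H = -539/85 (H = -7 + ((4*(-14))/(-17))/5 = -7 + (-56*(-1/17))/5 = -7 + (⅕)*(56/17) = -7 + 56/85 = -539/85 ≈ -6.3412)
((-266 - 1*(-741)) + H)² = ((-266 - 1*(-741)) - 539/85)² = ((-266 + 741) - 539/85)² = (475 - 539/85)² = (39836/85)² = 1586906896/7225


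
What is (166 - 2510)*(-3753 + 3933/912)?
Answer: 17573847/2 ≈ 8.7869e+6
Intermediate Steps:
(166 - 2510)*(-3753 + 3933/912) = -2344*(-3753 + 3933*(1/912)) = -2344*(-3753 + 69/16) = -2344*(-59979/16) = 17573847/2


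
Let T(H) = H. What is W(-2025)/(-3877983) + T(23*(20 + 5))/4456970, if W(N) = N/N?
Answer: 445076651/3456810778302 ≈ 0.00012875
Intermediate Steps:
W(N) = 1
W(-2025)/(-3877983) + T(23*(20 + 5))/4456970 = 1/(-3877983) + (23*(20 + 5))/4456970 = 1*(-1/3877983) + (23*25)*(1/4456970) = -1/3877983 + 575*(1/4456970) = -1/3877983 + 115/891394 = 445076651/3456810778302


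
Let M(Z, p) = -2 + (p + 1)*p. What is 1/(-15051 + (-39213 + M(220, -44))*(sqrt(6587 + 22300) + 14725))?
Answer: -6317198/3471445653558819 + 143*sqrt(28887)/1157148551186273 ≈ -1.7988e-9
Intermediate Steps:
M(Z, p) = -2 + p*(1 + p) (M(Z, p) = -2 + (1 + p)*p = -2 + p*(1 + p))
1/(-15051 + (-39213 + M(220, -44))*(sqrt(6587 + 22300) + 14725)) = 1/(-15051 + (-39213 + (-2 - 44 + (-44)**2))*(sqrt(6587 + 22300) + 14725)) = 1/(-15051 + (-39213 + (-2 - 44 + 1936))*(sqrt(28887) + 14725)) = 1/(-15051 + (-39213 + 1890)*(14725 + sqrt(28887))) = 1/(-15051 - 37323*(14725 + sqrt(28887))) = 1/(-15051 + (-549581175 - 37323*sqrt(28887))) = 1/(-549596226 - 37323*sqrt(28887))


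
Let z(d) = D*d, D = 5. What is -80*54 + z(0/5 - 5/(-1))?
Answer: -4295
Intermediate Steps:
z(d) = 5*d
-80*54 + z(0/5 - 5/(-1)) = -80*54 + 5*(0/5 - 5/(-1)) = -4320 + 5*(0*(⅕) - 5*(-1)) = -4320 + 5*(0 + 5) = -4320 + 5*5 = -4320 + 25 = -4295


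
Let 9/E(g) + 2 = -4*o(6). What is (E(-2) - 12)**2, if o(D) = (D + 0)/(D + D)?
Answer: 3249/16 ≈ 203.06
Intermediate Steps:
o(D) = 1/2 (o(D) = D/((2*D)) = D*(1/(2*D)) = 1/2)
E(g) = -9/4 (E(g) = 9/(-2 - 4*1/2) = 9/(-2 - 2) = 9/(-4) = 9*(-1/4) = -9/4)
(E(-2) - 12)**2 = (-9/4 - 12)**2 = (-57/4)**2 = 3249/16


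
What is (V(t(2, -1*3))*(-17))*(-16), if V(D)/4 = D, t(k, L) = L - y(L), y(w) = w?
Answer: 0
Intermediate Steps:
t(k, L) = 0 (t(k, L) = L - L = 0)
V(D) = 4*D
(V(t(2, -1*3))*(-17))*(-16) = ((4*0)*(-17))*(-16) = (0*(-17))*(-16) = 0*(-16) = 0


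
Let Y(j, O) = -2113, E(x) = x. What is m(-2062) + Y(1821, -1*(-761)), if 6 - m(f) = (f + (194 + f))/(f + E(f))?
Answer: -4346599/2062 ≈ -2108.0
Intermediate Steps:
m(f) = 6 - (194 + 2*f)/(2*f) (m(f) = 6 - (f + (194 + f))/(f + f) = 6 - (194 + 2*f)/(2*f))
m(-2062) + Y(1821, -1*(-761)) = (5 - 97/(-2062)) - 2113 = (5 - 97*(-1/2062)) - 2113 = (5 + 97/2062) - 2113 = 10407/2062 - 2113 = -4346599/2062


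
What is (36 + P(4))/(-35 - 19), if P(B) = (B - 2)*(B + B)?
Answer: -26/27 ≈ -0.96296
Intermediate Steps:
P(B) = 2*B*(-2 + B) (P(B) = (-2 + B)*(2*B) = 2*B*(-2 + B))
(36 + P(4))/(-35 - 19) = (36 + 2*4*(-2 + 4))/(-35 - 19) = (36 + 2*4*2)/(-54) = (36 + 16)*(-1/54) = 52*(-1/54) = -26/27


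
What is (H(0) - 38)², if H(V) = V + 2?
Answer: 1296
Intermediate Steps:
H(V) = 2 + V
(H(0) - 38)² = ((2 + 0) - 38)² = (2 - 38)² = (-36)² = 1296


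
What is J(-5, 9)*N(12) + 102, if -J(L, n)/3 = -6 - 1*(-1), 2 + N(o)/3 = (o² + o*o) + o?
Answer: 13512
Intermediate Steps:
N(o) = -6 + 3*o + 6*o² (N(o) = -6 + 3*((o² + o*o) + o) = -6 + 3*((o² + o²) + o) = -6 + 3*(2*o² + o) = -6 + 3*(o + 2*o²) = -6 + (3*o + 6*o²) = -6 + 3*o + 6*o²)
J(L, n) = 15 (J(L, n) = -3*(-6 - 1*(-1)) = -3*(-6 + 1) = -3*(-5) = 15)
J(-5, 9)*N(12) + 102 = 15*(-6 + 3*12 + 6*12²) + 102 = 15*(-6 + 36 + 6*144) + 102 = 15*(-6 + 36 + 864) + 102 = 15*894 + 102 = 13410 + 102 = 13512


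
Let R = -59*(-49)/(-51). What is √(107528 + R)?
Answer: √279532887/51 ≈ 327.83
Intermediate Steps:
R = -2891/51 (R = 2891*(-1/51) = -2891/51 ≈ -56.686)
√(107528 + R) = √(107528 - 2891/51) = √(5481037/51) = √279532887/51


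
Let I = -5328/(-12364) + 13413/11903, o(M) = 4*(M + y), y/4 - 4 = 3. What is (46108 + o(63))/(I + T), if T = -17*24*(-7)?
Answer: 1709805863656/105135760467 ≈ 16.263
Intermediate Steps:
y = 28 (y = 16 + 4*3 = 16 + 12 = 28)
o(M) = 112 + 4*M (o(M) = 4*(M + 28) = 4*(28 + M) = 112 + 4*M)
T = 2856 (T = -408*(-7) = 2856)
I = 57314379/36792173 (I = -5328*(-1/12364) + 13413*(1/11903) = 1332/3091 + 13413/11903 = 57314379/36792173 ≈ 1.5578)
(46108 + o(63))/(I + T) = (46108 + (112 + 4*63))/(57314379/36792173 + 2856) = (46108 + (112 + 252))/(105135760467/36792173) = (46108 + 364)*(36792173/105135760467) = 46472*(36792173/105135760467) = 1709805863656/105135760467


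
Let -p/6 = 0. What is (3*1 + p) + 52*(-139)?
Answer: -7225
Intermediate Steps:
p = 0 (p = -6*0 = 0)
(3*1 + p) + 52*(-139) = (3*1 + 0) + 52*(-139) = (3 + 0) - 7228 = 3 - 7228 = -7225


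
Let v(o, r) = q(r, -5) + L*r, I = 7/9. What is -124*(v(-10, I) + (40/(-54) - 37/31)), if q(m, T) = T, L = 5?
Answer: 10196/27 ≈ 377.63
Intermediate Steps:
I = 7/9 (I = 7*(1/9) = 7/9 ≈ 0.77778)
v(o, r) = -5 + 5*r
-124*(v(-10, I) + (40/(-54) - 37/31)) = -124*((-5 + 5*(7/9)) + (40/(-54) - 37/31)) = -124*((-5 + 35/9) + (40*(-1/54) - 37*1/31)) = -124*(-10/9 + (-20/27 - 37/31)) = -124*(-10/9 - 1619/837) = -124*(-2549/837) = 10196/27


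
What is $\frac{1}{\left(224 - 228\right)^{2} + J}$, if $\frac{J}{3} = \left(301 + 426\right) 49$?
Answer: $\frac{1}{106885} \approx 9.3558 \cdot 10^{-6}$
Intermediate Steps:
$J = 106869$ ($J = 3 \left(301 + 426\right) 49 = 3 \cdot 727 \cdot 49 = 3 \cdot 35623 = 106869$)
$\frac{1}{\left(224 - 228\right)^{2} + J} = \frac{1}{\left(224 - 228\right)^{2} + 106869} = \frac{1}{\left(-4\right)^{2} + 106869} = \frac{1}{16 + 106869} = \frac{1}{106885}$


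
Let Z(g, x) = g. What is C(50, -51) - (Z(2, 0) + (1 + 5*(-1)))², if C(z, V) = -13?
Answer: -17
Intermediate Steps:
C(50, -51) - (Z(2, 0) + (1 + 5*(-1)))² = -13 - (2 + (1 + 5*(-1)))² = -13 - (2 + (1 - 5))² = -13 - (2 - 4)² = -13 - 1*(-2)² = -13 - 1*4 = -13 - 4 = -17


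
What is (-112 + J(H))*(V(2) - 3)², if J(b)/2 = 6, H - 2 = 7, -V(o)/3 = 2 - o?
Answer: -900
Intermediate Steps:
V(o) = -6 + 3*o (V(o) = -3*(2 - o) = -6 + 3*o)
H = 9 (H = 2 + 7 = 9)
J(b) = 12 (J(b) = 2*6 = 12)
(-112 + J(H))*(V(2) - 3)² = (-112 + 12)*((-6 + 3*2) - 3)² = -100*((-6 + 6) - 3)² = -100*(0 - 3)² = -100*(-3)² = -100*9 = -900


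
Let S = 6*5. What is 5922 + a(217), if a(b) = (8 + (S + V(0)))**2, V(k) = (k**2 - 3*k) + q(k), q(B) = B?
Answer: 7366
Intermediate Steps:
S = 30
V(k) = k**2 - 2*k (V(k) = (k**2 - 3*k) + k = k**2 - 2*k)
a(b) = 1444 (a(b) = (8 + (30 + 0*(-2 + 0)))**2 = (8 + (30 + 0*(-2)))**2 = (8 + (30 + 0))**2 = (8 + 30)**2 = 38**2 = 1444)
5922 + a(217) = 5922 + 1444 = 7366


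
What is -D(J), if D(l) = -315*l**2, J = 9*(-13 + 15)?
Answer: 102060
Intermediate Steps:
J = 18 (J = 9*2 = 18)
-D(J) = -(-315)*18**2 = -(-315)*324 = -1*(-102060) = 102060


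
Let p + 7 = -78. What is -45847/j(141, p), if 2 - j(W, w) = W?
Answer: 45847/139 ≈ 329.83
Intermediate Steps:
p = -85 (p = -7 - 78 = -85)
j(W, w) = 2 - W
-45847/j(141, p) = -45847/(2 - 1*141) = -45847/(2 - 141) = -45847/(-139) = -45847*(-1/139) = 45847/139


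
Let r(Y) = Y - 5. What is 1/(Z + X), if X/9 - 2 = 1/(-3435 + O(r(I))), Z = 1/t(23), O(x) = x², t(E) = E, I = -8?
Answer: 3266/58921 ≈ 0.055430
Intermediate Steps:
r(Y) = -5 + Y
Z = 1/23 ≈ 0.043478
X = 58779/3266 (X = 18 + 9/(-3435 + (-5 - 8)²) = 18 + 9/(-3435 + (-13)²) = 18 + 9/(-3435 + 169) = 18 + 9/(-3266) = 18 + 9*(-1/3266) = 18 - 9/3266 = 58779/3266 ≈ 17.997)
1/(Z + X) = 1/(1/23 + 58779/3266) = 1/(58921/3266) = 3266/58921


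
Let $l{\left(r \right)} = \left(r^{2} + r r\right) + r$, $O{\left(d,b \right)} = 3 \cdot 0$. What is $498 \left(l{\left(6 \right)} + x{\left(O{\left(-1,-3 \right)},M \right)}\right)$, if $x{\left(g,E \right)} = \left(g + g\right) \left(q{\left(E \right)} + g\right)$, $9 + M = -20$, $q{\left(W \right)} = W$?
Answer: $38844$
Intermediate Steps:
$O{\left(d,b \right)} = 0$
$M = -29$ ($M = -9 - 20 = -29$)
$x{\left(g,E \right)} = 2 g \left(E + g\right)$ ($x{\left(g,E \right)} = \left(g + g\right) \left(E + g\right) = 2 g \left(E + g\right)$)
$l{\left(r \right)} = r + 2 r^{2}$ ($l{\left(r \right)} = \left(r^{2} + r^{2}\right) + r = 2 r^{2} + r = r + 2 r^{2}$)
$498 \left(l{\left(6 \right)} + x{\left(O{\left(-1,-3 \right)},M \right)}\right) = 498 \left(6 \left(1 + 2 \cdot 6\right) + 2 \cdot 0 \left(-29 + 0\right)\right) = 498 \left(6 \left(1 + 12\right) + 2 \cdot 0 \left(-29\right)\right) = 498 \left(6 \cdot 13 + 0\right) = 498 \left(78 + 0\right) = 498 \cdot 78 = 38844$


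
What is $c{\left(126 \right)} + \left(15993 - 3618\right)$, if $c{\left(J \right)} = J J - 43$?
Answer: $28208$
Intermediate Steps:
$c{\left(J \right)} = -43 + J^{2}$ ($c{\left(J \right)} = J^{2} - 43 = -43 + J^{2}$)
$c{\left(126 \right)} + \left(15993 - 3618\right) = \left(-43 + 126^{2}\right) + \left(15993 - 3618\right) = \left(-43 + 15876\right) + \left(15993 - 3618\right) = 15833 + 12375 = 28208$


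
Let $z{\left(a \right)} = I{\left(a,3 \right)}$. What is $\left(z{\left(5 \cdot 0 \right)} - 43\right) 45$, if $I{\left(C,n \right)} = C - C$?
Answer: $-1935$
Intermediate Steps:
$I{\left(C,n \right)} = 0$
$z{\left(a \right)} = 0$
$\left(z{\left(5 \cdot 0 \right)} - 43\right) 45 = \left(0 - 43\right) 45 = \left(-43\right) 45 = -1935$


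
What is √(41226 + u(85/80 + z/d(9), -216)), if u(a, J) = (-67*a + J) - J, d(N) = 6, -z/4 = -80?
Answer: √5411733/12 ≈ 193.86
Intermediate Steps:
z = 320 (z = -4*(-80) = 320)
u(a, J) = -67*a (u(a, J) = (J - 67*a) - J = -67*a)
√(41226 + u(85/80 + z/d(9), -216)) = √(41226 - 67*(85/80 + 320/6)) = √(41226 - 67*(85*(1/80) + 320*(⅙))) = √(41226 - 67*(17/16 + 160/3)) = √(41226 - 67*2611/48) = √(41226 - 174937/48) = √(1803911/48) = √5411733/12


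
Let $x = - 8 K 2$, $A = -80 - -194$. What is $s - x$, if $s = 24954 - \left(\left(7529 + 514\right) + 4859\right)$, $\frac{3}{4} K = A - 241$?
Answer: $\frac{28028}{3} \approx 9342.7$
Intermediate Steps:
$A = 114$ ($A = -80 + 194 = 114$)
$K = - \frac{508}{3}$ ($K = \frac{4 \left(114 - 241\right)}{3} = \frac{4}{3} \left(-127\right) = - \frac{508}{3} \approx -169.33$)
$x = \frac{8128}{3}$ ($x = - 8 \left(\left(- \frac{508}{3}\right) 2\right) = \left(-8\right) \left(- \frac{1016}{3}\right) = \frac{8128}{3} \approx 2709.3$)
$s = 12052$ ($s = 24954 - \left(8043 + 4859\right) = 24954 - 12902 = 12052$)
$s - x = 12052 - \frac{8128}{3} = \frac{28028}{3}$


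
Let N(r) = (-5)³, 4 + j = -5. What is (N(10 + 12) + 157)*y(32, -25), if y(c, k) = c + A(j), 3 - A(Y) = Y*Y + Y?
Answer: -1184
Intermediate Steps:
j = -9 (j = -4 - 5 = -9)
A(Y) = 3 - Y - Y² (A(Y) = 3 - (Y*Y + Y) = 3 - (Y² + Y) = 3 - (Y + Y²) = 3 + (-Y - Y²) = 3 - Y - Y²)
N(r) = -125
y(c, k) = -69 + c (y(c, k) = c + (3 - 1*(-9) - 1*(-9)²) = c + (3 + 9 - 1*81) = c + (3 + 9 - 81) = c - 69 = -69 + c)
(N(10 + 12) + 157)*y(32, -25) = (-125 + 157)*(-69 + 32) = 32*(-37) = -1184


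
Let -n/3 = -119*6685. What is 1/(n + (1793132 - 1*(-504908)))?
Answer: 1/4684585 ≈ 2.1347e-7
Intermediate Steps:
n = 2386545 (n = -(-357)*6685 = -3*(-795515) = 2386545)
1/(n + (1793132 - 1*(-504908))) = 1/(2386545 + (1793132 - 1*(-504908))) = 1/(2386545 + (1793132 + 504908)) = 1/(2386545 + 2298040) = 1/4684585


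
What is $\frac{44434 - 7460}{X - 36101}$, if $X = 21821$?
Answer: $- \frac{2641}{1020} \approx -2.5892$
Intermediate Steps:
$\frac{44434 - 7460}{X - 36101} = \frac{44434 - 7460}{21821 - 36101} = \frac{36974}{-14280} = 36974 \left(- \frac{1}{14280}\right) = - \frac{2641}{1020}$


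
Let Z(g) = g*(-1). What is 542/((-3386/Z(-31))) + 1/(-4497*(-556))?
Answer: -21005287439/4233062076 ≈ -4.9622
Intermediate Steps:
Z(g) = -g
542/((-3386/Z(-31))) + 1/(-4497*(-556)) = 542/((-3386/((-1*(-31))))) + 1/(-4497*(-556)) = 542/((-3386/31)) - 1/4497*(-1/556) = 542/((-3386*1/31)) + 1/2500332 = 542/(-3386/31) + 1/2500332 = 542*(-31/3386) + 1/2500332 = -8401/1693 + 1/2500332 = -21005287439/4233062076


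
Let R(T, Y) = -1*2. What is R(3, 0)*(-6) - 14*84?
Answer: -1164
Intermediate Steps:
R(T, Y) = -2
R(3, 0)*(-6) - 14*84 = -2*(-6) - 14*84 = 12 - 1176 = -1164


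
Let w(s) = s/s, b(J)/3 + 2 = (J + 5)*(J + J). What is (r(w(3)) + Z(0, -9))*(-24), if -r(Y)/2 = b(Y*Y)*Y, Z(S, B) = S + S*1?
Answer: 1440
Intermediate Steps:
Z(S, B) = 2*S (Z(S, B) = S + S = 2*S)
b(J) = -6 + 6*J*(5 + J) (b(J) = -6 + 3*((J + 5)*(J + J)) = -6 + 3*((5 + J)*(2*J)) = -6 + 3*(2*J*(5 + J)) = -6 + 6*J*(5 + J))
w(s) = 1
r(Y) = -2*Y*(-6 + 6*Y⁴ + 30*Y²) (r(Y) = -2*(-6 + 6*(Y*Y)² + 30*(Y*Y))*Y = -2*(-6 + 6*(Y²)² + 30*Y²)*Y = -2*(-6 + 6*Y⁴ + 30*Y²)*Y = -2*Y*(-6 + 6*Y⁴ + 30*Y²))
(r(w(3)) + Z(0, -9))*(-24) = (12*1*(1 - 1*1⁴ - 5*1²) + 2*0)*(-24) = (12*1*(1 - 1*1 - 5*1) + 0)*(-24) = (12*1*(1 - 1 - 5) + 0)*(-24) = (12*1*(-5) + 0)*(-24) = (-60 + 0)*(-24) = -60*(-24) = 1440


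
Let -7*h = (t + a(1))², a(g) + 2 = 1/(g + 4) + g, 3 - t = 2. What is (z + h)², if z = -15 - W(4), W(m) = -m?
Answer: 3709476/30625 ≈ 121.13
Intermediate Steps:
t = 1 (t = 3 - 1*2 = 3 - 2 = 1)
a(g) = -2 + g + 1/(4 + g) (a(g) = -2 + (1/(g + 4) + g) = -2 + (1/(4 + g) + g) = -2 + (g + 1/(4 + g)) = -2 + g + 1/(4 + g))
h = -1/175 (h = -(1 + (-7 + 1² + 2*1)/(4 + 1))²/7 = -(1 + (-7 + 1 + 2)/5)²/7 = -(1 + (⅕)*(-4))²/7 = -(1 - ⅘)²/7 = -(⅕)²/7 = -⅐*1/25 = -1/175 ≈ -0.0057143)
z = -11 (z = -15 - (-1)*4 = -15 - 1*(-4) = -15 + 4 = -11)
(z + h)² = (-11 - 1/175)² = (-1926/175)² = 3709476/30625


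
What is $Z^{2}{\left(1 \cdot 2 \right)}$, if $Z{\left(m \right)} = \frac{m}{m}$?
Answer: $1$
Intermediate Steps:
$Z{\left(m \right)} = 1$
$Z^{2}{\left(1 \cdot 2 \right)} = 1^{2} = 1$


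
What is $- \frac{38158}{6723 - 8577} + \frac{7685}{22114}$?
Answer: $\frac{429037001}{20499678} \approx 20.929$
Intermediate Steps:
$- \frac{38158}{6723 - 8577} + \frac{7685}{22114} = - \frac{38158}{6723 - 8577} + 7685 \cdot \frac{1}{22114} = - \frac{38158}{-1854} + \frac{7685}{22114} = \left(-38158\right) \left(- \frac{1}{1854}\right) + \frac{7685}{22114} = \frac{19079}{927} + \frac{7685}{22114} = \frac{429037001}{20499678}$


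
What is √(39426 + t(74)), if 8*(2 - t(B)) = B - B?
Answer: 2*√9857 ≈ 198.56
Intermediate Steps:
t(B) = 2 (t(B) = 2 - (B - B)/8 = 2 - ⅛*0 = 2 + 0 = 2)
√(39426 + t(74)) = √(39426 + 2) = √39428 = 2*√9857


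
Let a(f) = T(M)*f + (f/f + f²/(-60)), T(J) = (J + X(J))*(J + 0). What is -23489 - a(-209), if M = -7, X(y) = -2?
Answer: -575699/60 ≈ -9595.0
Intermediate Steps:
T(J) = J*(-2 + J) (T(J) = (J - 2)*(J + 0) = (-2 + J)*J = J*(-2 + J))
a(f) = 1 + 63*f - f²/60 (a(f) = (-7*(-2 - 7))*f + (f/f + f²/(-60)) = (-7*(-9))*f + (1 + f²*(-1/60)) = 63*f + (1 - f²/60) = 1 + 63*f - f²/60)
-23489 - a(-209) = -23489 - (1 + 63*(-209) - 1/60*(-209)²) = -23489 - (1 - 13167 - 1/60*43681) = -23489 - (1 - 13167 - 43681/60) = -23489 - 1*(-833641/60) = -23489 + 833641/60 = -575699/60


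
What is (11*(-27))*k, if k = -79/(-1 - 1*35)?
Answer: -2607/4 ≈ -651.75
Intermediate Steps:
k = 79/36 (k = -79/(-1 - 35) = -79/(-36) = -79*(-1/36) = 79/36 ≈ 2.1944)
(11*(-27))*k = (11*(-27))*(79/36) = -297*79/36 = -2607/4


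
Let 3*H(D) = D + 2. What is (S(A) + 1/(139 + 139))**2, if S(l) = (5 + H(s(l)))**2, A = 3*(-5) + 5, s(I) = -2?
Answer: 48316401/77284 ≈ 625.18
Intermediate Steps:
H(D) = 2/3 + D/3 (H(D) = (D + 2)/3 = (2 + D)/3 = 2/3 + D/3)
A = -10 (A = -15 + 5 = -10)
S(l) = 25 (S(l) = (5 + (2/3 + (1/3)*(-2)))**2 = (5 + (2/3 - 2/3))**2 = (5 + 0)**2 = 5**2 = 25)
(S(A) + 1/(139 + 139))**2 = (25 + 1/(139 + 139))**2 = (25 + 1/278)**2 = (6951/278)**2 = 48316401/77284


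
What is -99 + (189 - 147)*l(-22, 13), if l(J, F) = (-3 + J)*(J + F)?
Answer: 9351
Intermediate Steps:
l(J, F) = (-3 + J)*(F + J)
-99 + (189 - 147)*l(-22, 13) = -99 + (189 - 147)*((-22)**2 - 3*13 - 3*(-22) + 13*(-22)) = -99 + 42*(484 - 39 + 66 - 286) = -99 + 42*225 = -99 + 9450 = 9351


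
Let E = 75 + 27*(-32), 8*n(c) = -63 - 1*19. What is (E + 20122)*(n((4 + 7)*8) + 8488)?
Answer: 655601363/4 ≈ 1.6390e+8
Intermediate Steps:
n(c) = -41/4 (n(c) = (-63 - 1*19)/8 = (-63 - 19)/8 = (1/8)*(-82) = -41/4)
E = -789 (E = 75 - 864 = -789)
(E + 20122)*(n((4 + 7)*8) + 8488) = (-789 + 20122)*(-41/4 + 8488) = 19333*(33911/4) = 655601363/4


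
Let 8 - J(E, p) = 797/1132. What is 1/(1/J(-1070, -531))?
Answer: 8259/1132 ≈ 7.2959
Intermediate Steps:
J(E, p) = 8259/1132 (J(E, p) = 8 - 797/1132 = 8259/1132)
1/(1/J(-1070, -531)) = 1/(1/(8259/1132)) = 1/(1132/8259) = 8259/1132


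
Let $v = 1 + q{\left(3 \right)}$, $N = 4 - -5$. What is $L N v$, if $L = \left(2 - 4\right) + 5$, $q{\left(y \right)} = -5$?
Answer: $-108$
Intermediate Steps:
$L = 3$ ($L = -2 + 5 = 3$)
$N = 9$ ($N = 4 + 5 = 9$)
$v = -4$ ($v = 1 - 5 = -4$)
$L N v = 3 \cdot 9 \left(-4\right) = 27 \left(-4\right) = -108$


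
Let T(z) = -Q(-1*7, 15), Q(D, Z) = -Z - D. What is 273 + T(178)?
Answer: 281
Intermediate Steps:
Q(D, Z) = -D - Z
T(z) = 8 (T(z) = -(-(-1)*7 - 1*15) = -(-1*(-7) - 15) = -(7 - 15) = -1*(-8) = 8)
273 + T(178) = 273 + 8 = 281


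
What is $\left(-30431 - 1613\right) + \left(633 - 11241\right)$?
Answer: $-42652$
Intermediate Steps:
$\left(-30431 - 1613\right) + \left(633 - 11241\right) = -32044 - 10608 = -42652$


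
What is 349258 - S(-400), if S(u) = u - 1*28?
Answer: 349686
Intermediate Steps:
S(u) = -28 + u (S(u) = u - 28 = -28 + u)
349258 - S(-400) = 349258 - (-28 - 400) = 349258 - 1*(-428) = 349258 + 428 = 349686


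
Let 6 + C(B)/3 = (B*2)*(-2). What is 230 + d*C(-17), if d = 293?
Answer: 54728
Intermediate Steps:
C(B) = -18 - 12*B (C(B) = -18 + 3*((B*2)*(-2)) = -18 + 3*((2*B)*(-2)) = -18 + 3*(-4*B) = -18 - 12*B)
230 + d*C(-17) = 230 + 293*(-18 - 12*(-17)) = 230 + 293*(-18 + 204) = 230 + 293*186 = 230 + 54498 = 54728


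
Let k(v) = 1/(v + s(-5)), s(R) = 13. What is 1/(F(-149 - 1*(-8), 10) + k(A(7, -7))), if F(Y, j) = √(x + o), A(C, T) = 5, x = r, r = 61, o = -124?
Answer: 18/20413 - 972*I*√7/20413 ≈ 0.00088179 - 0.12598*I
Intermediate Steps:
x = 61
F(Y, j) = 3*I*√7 (F(Y, j) = √(61 - 124) = √(-63) = 3*I*√7)
k(v) = 1/(13 + v) (k(v) = 1/(v + 13) = 1/(13 + v))
1/(F(-149 - 1*(-8), 10) + k(A(7, -7))) = 1/(3*I*√7 + 1/(13 + 5)) = 1/(3*I*√7 + 1/18) = 1/(1/18 + 3*I*√7)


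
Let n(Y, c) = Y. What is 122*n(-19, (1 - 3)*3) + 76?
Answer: -2242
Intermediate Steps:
122*n(-19, (1 - 3)*3) + 76 = 122*(-19) + 76 = -2318 + 76 = -2242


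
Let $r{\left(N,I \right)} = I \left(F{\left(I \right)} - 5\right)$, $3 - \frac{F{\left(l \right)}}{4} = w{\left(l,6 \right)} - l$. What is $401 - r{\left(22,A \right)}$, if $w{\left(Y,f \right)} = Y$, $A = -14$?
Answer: $499$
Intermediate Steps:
$F{\left(l \right)} = 12$ ($F{\left(l \right)} = 12 - 4 \left(l - l\right) = 12 - 0 = 12 + 0 = 12$)
$r{\left(N,I \right)} = 7 I$ ($r{\left(N,I \right)} = I \left(12 - 5\right) = I 7 = 7 I$)
$401 - r{\left(22,A \right)} = 401 - 7 \left(-14\right) = 401 - -98 = 401 + 98 = 499$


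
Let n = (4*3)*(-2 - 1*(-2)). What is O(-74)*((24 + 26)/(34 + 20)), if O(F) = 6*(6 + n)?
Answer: 100/3 ≈ 33.333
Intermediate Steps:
n = 0 (n = 12*(-2 + 2) = 12*0 = 0)
O(F) = 36 (O(F) = 6*(6 + 0) = 6*6 = 36)
O(-74)*((24 + 26)/(34 + 20)) = 36*((24 + 26)/(34 + 20)) = 36*(50/54) = 36*(50*(1/54)) = 36*(25/27) = 100/3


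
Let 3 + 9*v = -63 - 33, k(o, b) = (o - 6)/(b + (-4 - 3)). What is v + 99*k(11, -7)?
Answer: -649/14 ≈ -46.357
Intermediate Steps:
k(o, b) = (-6 + o)/(-7 + b) (k(o, b) = (-6 + o)/(b - 7) = (-6 + o)/(-7 + b))
v = -11 (v = -⅓ + (-63 - 33)/9 = -⅓ + (⅑)*(-96) = -⅓ - 32/3 = -11)
v + 99*k(11, -7) = -11 + 99*((-6 + 11)/(-7 - 7)) = -11 + 99*(5/(-14)) = -11 + 99*(-1/14*5) = -11 + 99*(-5/14) = -11 - 495/14 = -649/14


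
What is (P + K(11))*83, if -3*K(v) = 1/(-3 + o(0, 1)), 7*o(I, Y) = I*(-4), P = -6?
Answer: -4399/9 ≈ -488.78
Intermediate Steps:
o(I, Y) = -4*I/7 (o(I, Y) = (I*(-4))/7 = (-4*I)/7 = -4*I/7)
K(v) = 1/9 (K(v) = -1/(3*(-3 - 4/7*0)) = -1/(3*(-3 + 0)) = -1/3/(-3) = -1/3*(-1/3) = 1/9)
(P + K(11))*83 = (-6 + 1/9)*83 = -53/9*83 = -4399/9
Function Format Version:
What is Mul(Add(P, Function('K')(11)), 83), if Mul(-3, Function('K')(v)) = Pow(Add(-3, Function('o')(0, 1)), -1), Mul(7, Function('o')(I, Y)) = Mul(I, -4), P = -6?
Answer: Rational(-4399, 9) ≈ -488.78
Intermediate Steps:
Function('o')(I, Y) = Mul(Rational(-4, 7), I) (Function('o')(I, Y) = Mul(Rational(1, 7), Mul(I, -4)) = Mul(Rational(1, 7), Mul(-4, I)) = Mul(Rational(-4, 7), I))
Function('K')(v) = Rational(1, 9) (Function('K')(v) = Mul(Rational(-1, 3), Pow(Add(-3, Mul(Rational(-4, 7), 0)), -1)) = Mul(Rational(-1, 3), Pow(Add(-3, 0), -1)) = Mul(Rational(-1, 3), Pow(-3, -1)) = Mul(Rational(-1, 3), Rational(-1, 3)) = Rational(1, 9))
Mul(Add(P, Function('K')(11)), 83) = Mul(Add(-6, Rational(1, 9)), 83) = Mul(Rational(-53, 9), 83) = Rational(-4399, 9)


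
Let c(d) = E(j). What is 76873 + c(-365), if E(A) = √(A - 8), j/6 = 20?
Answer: 76873 + 4*√7 ≈ 76884.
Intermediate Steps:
j = 120 (j = 6*20 = 120)
E(A) = √(-8 + A)
c(d) = 4*√7 (c(d) = √(-8 + 120) = √112 = 4*√7)
76873 + c(-365) = 76873 + 4*√7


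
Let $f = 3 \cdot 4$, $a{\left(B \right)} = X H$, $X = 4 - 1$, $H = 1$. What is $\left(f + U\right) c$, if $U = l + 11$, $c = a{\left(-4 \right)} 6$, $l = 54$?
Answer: $1386$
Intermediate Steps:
$X = 3$ ($X = 4 - 1 = 3$)
$a{\left(B \right)} = 3$ ($a{\left(B \right)} = 3 \cdot 1 = 3$)
$c = 18$ ($c = 3 \cdot 6 = 18$)
$f = 12$
$U = 65$ ($U = 54 + 11 = 65$)
$\left(f + U\right) c = \left(12 + 65\right) 18 = 77 \cdot 18 = 1386$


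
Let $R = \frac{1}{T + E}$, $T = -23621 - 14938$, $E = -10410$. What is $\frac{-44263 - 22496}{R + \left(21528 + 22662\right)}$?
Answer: $- \frac{3269121471}{2163940109} \approx -1.5107$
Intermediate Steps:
$T = -38559$
$R = - \frac{1}{48969}$ ($R = \frac{1}{-38559 - 10410} = \frac{1}{-48969} = - \frac{1}{48969} \approx -2.0421 \cdot 10^{-5}$)
$\frac{-44263 - 22496}{R + \left(21528 + 22662\right)} = \frac{-44263 - 22496}{- \frac{1}{48969} + \left(21528 + 22662\right)} = - \frac{66759}{- \frac{1}{48969} + 44190} = - \frac{66759}{\frac{2163940109}{48969}} = \left(-66759\right) \frac{48969}{2163940109} = - \frac{3269121471}{2163940109}$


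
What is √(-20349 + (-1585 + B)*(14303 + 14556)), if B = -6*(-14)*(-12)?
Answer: 2*I*√18712934 ≈ 8651.7*I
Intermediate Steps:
B = -1008 (B = 84*(-12) = -1008)
√(-20349 + (-1585 + B)*(14303 + 14556)) = √(-20349 + (-1585 - 1008)*(14303 + 14556)) = √(-20349 - 2593*28859) = √(-20349 - 74831387) = √(-74851736) = 2*I*√18712934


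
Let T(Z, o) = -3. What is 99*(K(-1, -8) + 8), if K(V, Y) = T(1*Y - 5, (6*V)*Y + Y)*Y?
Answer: 3168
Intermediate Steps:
K(V, Y) = -3*Y
99*(K(-1, -8) + 8) = 99*(-3*(-8) + 8) = 99*(24 + 8) = 99*32 = 3168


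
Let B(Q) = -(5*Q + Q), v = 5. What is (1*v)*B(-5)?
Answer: 150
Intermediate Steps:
B(Q) = -6*Q
(1*v)*B(-5) = (1*5)*(-6*(-5)) = 5*30 = 150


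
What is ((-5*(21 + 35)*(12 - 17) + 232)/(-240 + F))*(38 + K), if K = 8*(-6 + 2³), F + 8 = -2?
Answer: -44064/125 ≈ -352.51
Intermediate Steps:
F = -10 (F = -8 - 2 = -10)
K = 16 (K = 8*(-6 + 8) = 8*2 = 16)
((-5*(21 + 35)*(12 - 17) + 232)/(-240 + F))*(38 + K) = ((-5*(21 + 35)*(12 - 17) + 232)/(-240 - 10))*(38 + 16) = ((-280*(-5) + 232)/(-250))*54 = ((-5*(-280) + 232)*(-1/250))*54 = ((1400 + 232)*(-1/250))*54 = (1632*(-1/250))*54 = -816/125*54 = -44064/125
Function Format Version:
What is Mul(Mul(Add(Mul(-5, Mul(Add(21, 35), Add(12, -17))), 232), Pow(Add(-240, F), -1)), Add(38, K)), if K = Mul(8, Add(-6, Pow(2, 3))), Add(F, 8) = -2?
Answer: Rational(-44064, 125) ≈ -352.51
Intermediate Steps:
F = -10 (F = Add(-8, -2) = -10)
K = 16 (K = Mul(8, Add(-6, 8)) = Mul(8, 2) = 16)
Mul(Mul(Add(Mul(-5, Mul(Add(21, 35), Add(12, -17))), 232), Pow(Add(-240, F), -1)), Add(38, K)) = Mul(Mul(Add(Mul(-5, Mul(Add(21, 35), Add(12, -17))), 232), Pow(Add(-240, -10), -1)), Add(38, 16)) = Mul(Mul(Add(Mul(-5, Mul(56, -5)), 232), Pow(-250, -1)), 54) = Mul(Mul(Add(Mul(-5, -280), 232), Rational(-1, 250)), 54) = Mul(Mul(Add(1400, 232), Rational(-1, 250)), 54) = Mul(Mul(1632, Rational(-1, 250)), 54) = Mul(Rational(-816, 125), 54) = Rational(-44064, 125)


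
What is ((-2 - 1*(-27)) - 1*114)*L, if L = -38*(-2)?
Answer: -6764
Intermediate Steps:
L = 76
((-2 - 1*(-27)) - 1*114)*L = ((-2 - 1*(-27)) - 1*114)*76 = ((-2 + 27) - 114)*76 = (25 - 114)*76 = -89*76 = -6764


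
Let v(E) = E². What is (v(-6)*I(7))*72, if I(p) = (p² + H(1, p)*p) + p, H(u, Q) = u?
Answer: 163296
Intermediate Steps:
I(p) = p² + 2*p (I(p) = (p² + 1*p) + p = (p² + p) + p = (p + p²) + p = p² + 2*p)
(v(-6)*I(7))*72 = ((-6)²*(7*(2 + 7)))*72 = (36*(7*9))*72 = (36*63)*72 = 2268*72 = 163296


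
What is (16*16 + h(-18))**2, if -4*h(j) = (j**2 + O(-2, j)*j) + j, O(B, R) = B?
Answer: 116281/4 ≈ 29070.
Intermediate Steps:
h(j) = -j**2/4 + j/4 (h(j) = -((j**2 - 2*j) + j)/4 = -(j**2 - j)/4 = -j**2/4 + j/4)
(16*16 + h(-18))**2 = (16*16 + (1/4)*(-18)*(1 - 1*(-18)))**2 = (256 + (1/4)*(-18)*(1 + 18))**2 = (256 + (1/4)*(-18)*19)**2 = (256 - 171/2)**2 = (341/2)**2 = 116281/4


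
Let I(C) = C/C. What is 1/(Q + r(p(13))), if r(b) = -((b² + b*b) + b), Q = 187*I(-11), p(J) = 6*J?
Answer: -1/12059 ≈ -8.2926e-5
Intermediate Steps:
I(C) = 1
Q = 187 (Q = 187*1 = 187)
r(b) = -b - 2*b² (r(b) = -((b² + b²) + b) = -(2*b² + b) = -(b + 2*b²) = -b - 2*b²)
1/(Q + r(p(13))) = 1/(187 - 6*13*(1 + 2*(6*13))) = 1/(187 - 1*78*(1 + 2*78)) = 1/(187 - 1*78*(1 + 156)) = 1/(187 - 1*78*157) = 1/(187 - 12246) = 1/(-12059) = -1/12059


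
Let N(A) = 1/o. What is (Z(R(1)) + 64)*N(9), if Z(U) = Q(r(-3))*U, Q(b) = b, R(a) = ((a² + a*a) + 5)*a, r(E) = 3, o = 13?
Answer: 85/13 ≈ 6.5385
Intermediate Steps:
R(a) = a*(5 + 2*a²) (R(a) = ((a² + a²) + 5)*a = (2*a² + 5)*a = (5 + 2*a²)*a = a*(5 + 2*a²))
N(A) = 1/13
Z(U) = 3*U
(Z(R(1)) + 64)*N(9) = (3*(1*(5 + 2*1²)) + 64)*(1/13) = (3*(1*(5 + 2*1)) + 64)*(1/13) = (3*(1*(5 + 2)) + 64)*(1/13) = (3*(1*7) + 64)*(1/13) = (3*7 + 64)*(1/13) = (21 + 64)*(1/13) = 85*(1/13) = 85/13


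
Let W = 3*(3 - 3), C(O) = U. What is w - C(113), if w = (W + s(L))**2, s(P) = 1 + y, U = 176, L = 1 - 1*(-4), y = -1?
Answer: -176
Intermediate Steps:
L = 5 (L = 1 + 4 = 5)
C(O) = 176
s(P) = 0 (s(P) = 1 - 1 = 0)
W = 0 (W = 3*0 = 0)
w = 0 (w = (0 + 0)**2 = 0**2 = 0)
w - C(113) = 0 - 1*176 = 0 - 176 = -176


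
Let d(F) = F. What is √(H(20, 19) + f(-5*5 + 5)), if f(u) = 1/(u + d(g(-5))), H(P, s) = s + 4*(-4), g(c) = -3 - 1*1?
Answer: √426/12 ≈ 1.7200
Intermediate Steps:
g(c) = -4 (g(c) = -3 - 1 = -4)
H(P, s) = -16 + s (H(P, s) = s - 16 = -16 + s)
f(u) = 1/(-4 + u) (f(u) = 1/(u - 4) = 1/(-4 + u))
√(H(20, 19) + f(-5*5 + 5)) = √((-16 + 19) + 1/(-4 + (-5*5 + 5))) = √(3 + 1/(-4 + (-25 + 5))) = √(3 + 1/(-4 - 20)) = √(3 + 1/(-24)) = √(3 - 1/24) = √(71/24) = √426/12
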